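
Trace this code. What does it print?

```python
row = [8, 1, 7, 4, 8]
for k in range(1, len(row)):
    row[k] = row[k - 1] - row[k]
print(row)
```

[8, 7, 0, -4, -12]

k=1: row[1] = 8-1 = 7 → [8, 7, 7, 4, 8]
k=2: row[2] = 7-7 = 0 → [8, 7, 0, 4, 8]
k=3: row[3] = 0-4 = -4 → [8, 7, 0, -4, 8]
k=4: row[4] = (-4)-8 = -12 → [8, 7, 0, -4, -12]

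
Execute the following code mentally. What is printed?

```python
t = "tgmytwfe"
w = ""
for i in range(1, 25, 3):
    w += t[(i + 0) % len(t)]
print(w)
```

gtemwtyf

i=1: add t[1]='g' → 'g'
i=4: add t[4]='t' → 'gt'
i=7: add t[7]='e' → 'gte'
i=10: add t[2]='m' → 'gtem'
i=13: add t[5]='w' → 'gtemw'
i=16: add t[0]='t' → 'gtemwt'
i=19: add t[3]='y' → 'gtemwty'
i=22: add t[6]='f' → 'gtemwtyf'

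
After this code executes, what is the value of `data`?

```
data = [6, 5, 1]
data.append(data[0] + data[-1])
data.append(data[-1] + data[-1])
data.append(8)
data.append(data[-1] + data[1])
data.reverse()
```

append data[0]+data[-1] = 6+1 = 7 → [6, 5, 1, 7]
append data[-1]+data[-1] = 7+7 = 14 → [6, 5, 1, 7, 14]
append 8 → [6, 5, 1, 7, 14, 8]
append data[-1]+data[1] = 8+5 = 13 → [6, 5, 1, 7, 14, 8, 13]
reverse → [13, 8, 14, 7, 1, 5, 6]

[13, 8, 14, 7, 1, 5, 6]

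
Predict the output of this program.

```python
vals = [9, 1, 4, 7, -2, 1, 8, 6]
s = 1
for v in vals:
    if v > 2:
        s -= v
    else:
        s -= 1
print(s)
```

v=9: >2, s = 1-9 = -8
v=1: not >2, s = (-8)-1 = -9
v=4: >2, s = (-9)-4 = -13
v=7: >2, s = (-13)-7 = -20
v=-2: not >2, s = (-20)-1 = -21
v=1: not >2, s = (-21)-1 = -22
v=8: >2, s = (-22)-8 = -30
v=6: >2, s = (-30)-6 = -36

-36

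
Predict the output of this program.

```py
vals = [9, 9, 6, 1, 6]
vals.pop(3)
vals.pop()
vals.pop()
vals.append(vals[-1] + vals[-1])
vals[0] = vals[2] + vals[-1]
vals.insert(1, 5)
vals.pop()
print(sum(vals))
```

50

pop(3) removes 1 → [9, 9, 6, 6]
pop() removes 6 → [9, 9, 6]
pop() removes 6 → [9, 9]
append vals[-1]+vals[-1] = 9+9 = 18 → [9, 9, 18]
vals[0] = vals[2]+vals[-1] = 18+18 = 36 → [36, 9, 18]
insert 5 at 1 → [36, 5, 9, 18]
pop() removes 18 → [36, 5, 9]
sum = 50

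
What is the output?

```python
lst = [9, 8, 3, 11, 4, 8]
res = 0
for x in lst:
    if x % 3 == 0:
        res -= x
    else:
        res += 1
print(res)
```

x=9: %3==0, res = 0-9 = -9
x=8: not %3==0, res = (-9)+1 = -8
x=3: %3==0, res = (-8)-3 = -11
x=11: not %3==0, res = (-11)+1 = -10
x=4: not %3==0, res = (-10)+1 = -9
x=8: not %3==0, res = (-9)+1 = -8

-8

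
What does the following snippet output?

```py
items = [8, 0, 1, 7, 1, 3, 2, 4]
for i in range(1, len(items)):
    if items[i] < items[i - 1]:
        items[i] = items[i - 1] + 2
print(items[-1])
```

i=1: 0<8, items[1] = 8+2 = 10 → [8, 10, 1, 7, 1, 3, 2, 4]
i=2: 1<10, items[2] = 10+2 = 12 → [8, 10, 12, 7, 1, 3, 2, 4]
i=3: 7<12, items[3] = 12+2 = 14 → [8, 10, 12, 14, 1, 3, 2, 4]
i=4: 1<14, items[4] = 14+2 = 16 → [8, 10, 12, 14, 16, 3, 2, 4]
i=5: 3<16, items[5] = 16+2 = 18 → [8, 10, 12, 14, 16, 18, 2, 4]
i=6: 2<18, items[6] = 18+2 = 20 → [8, 10, 12, 14, 16, 18, 20, 4]
i=7: 4<20, items[7] = 20+2 = 22 → [8, 10, 12, 14, 16, 18, 20, 22]

22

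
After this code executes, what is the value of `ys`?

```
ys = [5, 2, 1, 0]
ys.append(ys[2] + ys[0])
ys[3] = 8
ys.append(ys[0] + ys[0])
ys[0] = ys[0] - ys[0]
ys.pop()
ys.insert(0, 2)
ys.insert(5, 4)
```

append ys[2]+ys[0] = 1+5 = 6 → [5, 2, 1, 0, 6]
ys[3] = 8 → [5, 2, 1, 8, 6]
append ys[0]+ys[0] = 5+5 = 10 → [5, 2, 1, 8, 6, 10]
ys[0] = ys[0]-ys[0] = 5-5 = 0 → [0, 2, 1, 8, 6, 10]
pop() removes 10 → [0, 2, 1, 8, 6]
insert 2 at 0 → [2, 0, 2, 1, 8, 6]
insert 4 at 5 → [2, 0, 2, 1, 8, 4, 6]

[2, 0, 2, 1, 8, 4, 6]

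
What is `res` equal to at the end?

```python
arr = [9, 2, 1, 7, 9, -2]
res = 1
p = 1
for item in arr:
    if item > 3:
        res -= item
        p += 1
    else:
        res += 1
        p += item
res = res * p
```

-105

item=9: >3, res = 1-9 = -8; p=2
item=2: not >3, res = (-8)+1 = -7; p=4
item=1: not >3, res = (-7)+1 = -6; p=5
item=7: >3, res = (-6)-7 = -13; p=6
item=9: >3, res = (-13)-9 = -22; p=7
item=-2: not >3, res = (-22)+1 = -21; p=5
res*p = (-21)*5 = -105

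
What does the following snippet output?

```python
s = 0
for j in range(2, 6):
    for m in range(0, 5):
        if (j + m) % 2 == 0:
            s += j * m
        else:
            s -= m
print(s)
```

j=2,m=0: even sum, s = 0+0 = 0
j=2,m=1: odd sum, s = 0-1 = -1
j=2,m=2: even sum, s = (-1)+4 = 3
j=2,m=3: odd sum, s = 3-3 = 0
j=2,m=4: even sum, s = 0+8 = 8
j=3,m=0: odd sum, s = 8-0 = 8
j=3,m=1: even sum, s = 8+3 = 11
j=3,m=2: odd sum, s = 11-2 = 9
j=3,m=3: even sum, s = 9+9 = 18
j=3,m=4: odd sum, s = 18-4 = 14
j=4,m=0: even sum, s = 14+0 = 14
j=4,m=1: odd sum, s = 14-1 = 13
j=4,m=2: even sum, s = 13+8 = 21
j=4,m=3: odd sum, s = 21-3 = 18
j=4,m=4: even sum, s = 18+16 = 34
j=5,m=0: odd sum, s = 34-0 = 34
j=5,m=1: even sum, s = 34+5 = 39
j=5,m=2: odd sum, s = 39-2 = 37
j=5,m=3: even sum, s = 37+15 = 52
j=5,m=4: odd sum, s = 52-4 = 48

48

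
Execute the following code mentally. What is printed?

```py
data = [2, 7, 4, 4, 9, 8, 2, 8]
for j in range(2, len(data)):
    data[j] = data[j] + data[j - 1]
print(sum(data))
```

j=2: data[2] = 4+7 = 11 → [2, 7, 11, 4, 9, 8, 2, 8]
j=3: data[3] = 4+11 = 15 → [2, 7, 11, 15, 9, 8, 2, 8]
j=4: data[4] = 9+15 = 24 → [2, 7, 11, 15, 24, 8, 2, 8]
j=5: data[5] = 8+24 = 32 → [2, 7, 11, 15, 24, 32, 2, 8]
j=6: data[6] = 2+32 = 34 → [2, 7, 11, 15, 24, 32, 34, 8]
j=7: data[7] = 8+34 = 42 → [2, 7, 11, 15, 24, 32, 34, 42]
sum = 167

167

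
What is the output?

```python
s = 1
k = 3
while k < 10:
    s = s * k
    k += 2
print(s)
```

k=3: s = 1*3 = 3
k=5: s = 3*5 = 15
k=7: s = 15*7 = 105
k=9: s = 105*9 = 945

945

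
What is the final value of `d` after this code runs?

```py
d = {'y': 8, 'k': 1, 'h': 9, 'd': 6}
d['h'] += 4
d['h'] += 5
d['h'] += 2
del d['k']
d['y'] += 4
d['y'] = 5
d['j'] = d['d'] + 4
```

{'y': 5, 'h': 20, 'd': 6, 'j': 10}

d['h'] = 9+4 = 13 → {'y': 8, 'k': 1, 'h': 13, 'd': 6}
d['h'] = 13+5 = 18 → {'y': 8, 'k': 1, 'h': 18, 'd': 6}
d['h'] = 18+2 = 20 → {'y': 8, 'k': 1, 'h': 20, 'd': 6}
del 'k' → {'y': 8, 'h': 20, 'd': 6}
d['y'] = 8+4 = 12 → {'y': 12, 'h': 20, 'd': 6}
d['y'] = 5 → {'y': 5, 'h': 20, 'd': 6}
d['j'] = d['d']+4 = 10 → {'y': 5, 'h': 20, 'd': 6, 'j': 10}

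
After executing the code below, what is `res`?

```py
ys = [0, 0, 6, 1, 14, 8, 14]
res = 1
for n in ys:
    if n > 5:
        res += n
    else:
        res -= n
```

n=0: not >5, res = 1-0 = 1
n=0: not >5, res = 1-0 = 1
n=6: >5, res = 1+6 = 7
n=1: not >5, res = 7-1 = 6
n=14: >5, res = 6+14 = 20
n=8: >5, res = 20+8 = 28
n=14: >5, res = 28+14 = 42

42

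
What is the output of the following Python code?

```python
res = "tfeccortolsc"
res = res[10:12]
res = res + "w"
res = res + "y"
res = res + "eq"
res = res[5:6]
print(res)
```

slice [10:12] → 'sc'
+ 'w' → 'scw'
+ 'y' → 'scwy'
+ 'eq' → 'scwyeq'
slice [5:6] → 'q'

q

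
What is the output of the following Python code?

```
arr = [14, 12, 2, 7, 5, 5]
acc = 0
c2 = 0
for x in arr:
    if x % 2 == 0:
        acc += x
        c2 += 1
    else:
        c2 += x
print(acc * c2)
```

560

x=14: even, acc = 0+14 = 14; c2=1
x=12: even, acc = 14+12 = 26; c2=2
x=2: even, acc = 26+2 = 28; c2=3
x=7: not even; c2=10
x=5: not even; c2=15
x=5: not even; c2=20
acc*c2 = 28*20 = 560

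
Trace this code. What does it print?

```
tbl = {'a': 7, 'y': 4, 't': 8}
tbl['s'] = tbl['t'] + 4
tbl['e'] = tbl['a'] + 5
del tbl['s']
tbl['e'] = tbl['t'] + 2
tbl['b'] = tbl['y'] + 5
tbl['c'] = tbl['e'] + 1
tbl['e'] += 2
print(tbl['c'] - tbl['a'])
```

tbl['s'] = tbl['t']+4 = 12 → {'a': 7, 'y': 4, 't': 8, 's': 12}
tbl['e'] = tbl['a']+5 = 12 → {'a': 7, 'y': 4, 't': 8, 's': 12, 'e': 12}
del 's' → {'a': 7, 'y': 4, 't': 8, 'e': 12}
tbl['e'] = tbl['t']+2 = 10 → {'a': 7, 'y': 4, 't': 8, 'e': 10}
tbl['b'] = tbl['y']+5 = 9 → {'a': 7, 'y': 4, 't': 8, 'e': 10, 'b': 9}
tbl['c'] = tbl['e']+1 = 11 → {'a': 7, 'y': 4, 't': 8, 'e': 10, 'b': 9, 'c': 11}
tbl['e'] = 10+2 = 12 → {'a': 7, 'y': 4, 't': 8, 'e': 12, 'b': 9, 'c': 11}
tbl['c']-tbl['a'] = 11-7 = 4

4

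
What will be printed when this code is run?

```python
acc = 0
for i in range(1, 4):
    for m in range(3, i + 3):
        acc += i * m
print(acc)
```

i=1,m=3: acc = 0+3 = 3
i=2,m=3: acc = 3+6 = 9
i=2,m=4: acc = 9+8 = 17
i=3,m=3: acc = 17+9 = 26
i=3,m=4: acc = 26+12 = 38
i=3,m=5: acc = 38+15 = 53

53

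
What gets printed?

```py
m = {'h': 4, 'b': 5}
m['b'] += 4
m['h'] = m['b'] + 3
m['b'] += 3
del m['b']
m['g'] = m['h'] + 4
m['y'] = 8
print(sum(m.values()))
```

m['b'] = 5+4 = 9 → {'h': 4, 'b': 9}
m['h'] = m['b']+3 = 12 → {'h': 12, 'b': 9}
m['b'] = 9+3 = 12 → {'h': 12, 'b': 12}
del 'b' → {'h': 12}
m['g'] = m['h']+4 = 16 → {'h': 12, 'g': 16}
m['y'] = 8 → {'h': 12, 'g': 16, 'y': 8}
sum of values = 36

36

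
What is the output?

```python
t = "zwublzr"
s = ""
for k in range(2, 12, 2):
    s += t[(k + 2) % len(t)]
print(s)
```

lrwbz

k=2: add t[4]='l' → 'l'
k=4: add t[6]='r' → 'lr'
k=6: add t[1]='w' → 'lrw'
k=8: add t[3]='b' → 'lrwb'
k=10: add t[5]='z' → 'lrwbz'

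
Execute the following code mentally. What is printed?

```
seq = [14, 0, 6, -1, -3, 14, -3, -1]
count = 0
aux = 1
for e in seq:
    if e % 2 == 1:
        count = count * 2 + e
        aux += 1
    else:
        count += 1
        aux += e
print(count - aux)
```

-14

e=14: not odd, count = 0+1 = 1; aux=15
e=0: not odd, count = 1+1 = 2; aux=15
e=6: not odd, count = 2+1 = 3; aux=21
e=-1: odd, count = 3*2+(-1) = 5; aux=22
e=-3: odd, count = 5*2+(-3) = 7; aux=23
e=14: not odd, count = 7+1 = 8; aux=37
e=-3: odd, count = 8*2+(-3) = 13; aux=38
e=-1: odd, count = 13*2+(-1) = 25; aux=39
count-aux = 25-39 = -14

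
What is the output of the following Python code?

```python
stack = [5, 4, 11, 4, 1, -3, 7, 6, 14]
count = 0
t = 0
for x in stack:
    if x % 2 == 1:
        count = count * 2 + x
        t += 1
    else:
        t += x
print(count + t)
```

206

x=5: odd, count = 0*2+5 = 5; t=1
x=4: not odd; t=5
x=11: odd, count = 5*2+11 = 21; t=6
x=4: not odd; t=10
x=1: odd, count = 21*2+1 = 43; t=11
x=-3: odd, count = 43*2+(-3) = 83; t=12
x=7: odd, count = 83*2+7 = 173; t=13
x=6: not odd; t=19
x=14: not odd; t=33
count+t = 173+33 = 206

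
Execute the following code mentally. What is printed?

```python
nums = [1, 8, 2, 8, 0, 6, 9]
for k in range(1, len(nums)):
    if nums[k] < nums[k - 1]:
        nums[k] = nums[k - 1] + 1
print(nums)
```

k=1: 8>=1, unchanged → [1, 8, 2, 8, 0, 6, 9]
k=2: 2<8, nums[2] = 8+1 = 9 → [1, 8, 9, 8, 0, 6, 9]
k=3: 8<9, nums[3] = 9+1 = 10 → [1, 8, 9, 10, 0, 6, 9]
k=4: 0<10, nums[4] = 10+1 = 11 → [1, 8, 9, 10, 11, 6, 9]
k=5: 6<11, nums[5] = 11+1 = 12 → [1, 8, 9, 10, 11, 12, 9]
k=6: 9<12, nums[6] = 12+1 = 13 → [1, 8, 9, 10, 11, 12, 13]

[1, 8, 9, 10, 11, 12, 13]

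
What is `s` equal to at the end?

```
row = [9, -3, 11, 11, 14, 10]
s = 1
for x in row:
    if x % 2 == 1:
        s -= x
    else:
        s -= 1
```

-29

x=9: odd, s = 1-9 = -8
x=-3: odd, s = (-8)-(-3) = -5
x=11: odd, s = (-5)-11 = -16
x=11: odd, s = (-16)-11 = -27
x=14: not odd, s = (-27)-1 = -28
x=10: not odd, s = (-28)-1 = -29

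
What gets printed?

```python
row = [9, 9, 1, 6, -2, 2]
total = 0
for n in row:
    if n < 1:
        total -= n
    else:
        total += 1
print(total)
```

7

n=9: not <1, total = 0+1 = 1
n=9: not <1, total = 1+1 = 2
n=1: not <1, total = 2+1 = 3
n=6: not <1, total = 3+1 = 4
n=-2: <1, total = 4-(-2) = 6
n=2: not <1, total = 6+1 = 7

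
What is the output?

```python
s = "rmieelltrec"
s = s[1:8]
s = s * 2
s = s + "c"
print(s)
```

mieelltmieelltc

slice [1:8] → 'mieellt'
repeat ×2 → 'mieelltmieellt'
+ 'c' → 'mieelltmieelltc'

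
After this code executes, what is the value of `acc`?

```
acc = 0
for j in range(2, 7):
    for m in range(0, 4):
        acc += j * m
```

j=2,m=0: acc = 0+0 = 0
j=2,m=1: acc = 0+2 = 2
j=2,m=2: acc = 2+4 = 6
j=2,m=3: acc = 6+6 = 12
j=3,m=0: acc = 12+0 = 12
j=3,m=1: acc = 12+3 = 15
j=3,m=2: acc = 15+6 = 21
j=3,m=3: acc = 21+9 = 30
j=4,m=0: acc = 30+0 = 30
j=4,m=1: acc = 30+4 = 34
j=4,m=2: acc = 34+8 = 42
j=4,m=3: acc = 42+12 = 54
j=5,m=0: acc = 54+0 = 54
j=5,m=1: acc = 54+5 = 59
j=5,m=2: acc = 59+10 = 69
j=5,m=3: acc = 69+15 = 84
j=6,m=0: acc = 84+0 = 84
j=6,m=1: acc = 84+6 = 90
j=6,m=2: acc = 90+12 = 102
j=6,m=3: acc = 102+18 = 120

120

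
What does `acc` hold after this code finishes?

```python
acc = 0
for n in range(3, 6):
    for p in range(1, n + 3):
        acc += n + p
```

138

n=3,p=1: acc = 0+4 = 4
n=3,p=2: acc = 4+5 = 9
n=3,p=3: acc = 9+6 = 15
n=3,p=4: acc = 15+7 = 22
n=3,p=5: acc = 22+8 = 30
n=4,p=1: acc = 30+5 = 35
n=4,p=2: acc = 35+6 = 41
n=4,p=3: acc = 41+7 = 48
n=4,p=4: acc = 48+8 = 56
n=4,p=5: acc = 56+9 = 65
n=4,p=6: acc = 65+10 = 75
n=5,p=1: acc = 75+6 = 81
n=5,p=2: acc = 81+7 = 88
n=5,p=3: acc = 88+8 = 96
n=5,p=4: acc = 96+9 = 105
n=5,p=5: acc = 105+10 = 115
n=5,p=6: acc = 115+11 = 126
n=5,p=7: acc = 126+12 = 138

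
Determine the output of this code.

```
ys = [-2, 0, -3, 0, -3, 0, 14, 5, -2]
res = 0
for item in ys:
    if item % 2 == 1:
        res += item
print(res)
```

item=-2: not odd
item=0: not odd
item=-3: odd, res = 0+(-3) = -3
item=0: not odd
item=-3: odd, res = (-3)+(-3) = -6
item=0: not odd
item=14: not odd
item=5: odd, res = (-6)+5 = -1
item=-2: not odd

-1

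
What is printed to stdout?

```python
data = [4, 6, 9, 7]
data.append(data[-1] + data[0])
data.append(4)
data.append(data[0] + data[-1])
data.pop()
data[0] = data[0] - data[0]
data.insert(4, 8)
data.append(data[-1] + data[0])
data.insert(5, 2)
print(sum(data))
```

append data[-1]+data[0] = 7+4 = 11 → [4, 6, 9, 7, 11]
append 4 → [4, 6, 9, 7, 11, 4]
append data[0]+data[-1] = 4+4 = 8 → [4, 6, 9, 7, 11, 4, 8]
pop() removes 8 → [4, 6, 9, 7, 11, 4]
data[0] = data[0]-data[0] = 4-4 = 0 → [0, 6, 9, 7, 11, 4]
insert 8 at 4 → [0, 6, 9, 7, 8, 11, 4]
append data[-1]+data[0] = 4+0 = 4 → [0, 6, 9, 7, 8, 11, 4, 4]
insert 2 at 5 → [0, 6, 9, 7, 8, 2, 11, 4, 4]
sum = 51

51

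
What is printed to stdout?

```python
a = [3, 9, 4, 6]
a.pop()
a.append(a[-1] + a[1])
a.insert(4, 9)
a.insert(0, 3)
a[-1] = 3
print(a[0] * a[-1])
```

pop() removes 6 → [3, 9, 4]
append a[-1]+a[1] = 4+9 = 13 → [3, 9, 4, 13]
insert 9 at 4 → [3, 9, 4, 13, 9]
insert 3 at 0 → [3, 3, 9, 4, 13, 9]
a[-1] = 3 → [3, 3, 9, 4, 13, 3]
a[0]*a[-1] = 3*3 = 9

9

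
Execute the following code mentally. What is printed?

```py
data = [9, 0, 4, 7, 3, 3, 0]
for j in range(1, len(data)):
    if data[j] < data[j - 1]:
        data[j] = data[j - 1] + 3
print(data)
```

j=1: 0<9, data[1] = 9+3 = 12 → [9, 12, 4, 7, 3, 3, 0]
j=2: 4<12, data[2] = 12+3 = 15 → [9, 12, 15, 7, 3, 3, 0]
j=3: 7<15, data[3] = 15+3 = 18 → [9, 12, 15, 18, 3, 3, 0]
j=4: 3<18, data[4] = 18+3 = 21 → [9, 12, 15, 18, 21, 3, 0]
j=5: 3<21, data[5] = 21+3 = 24 → [9, 12, 15, 18, 21, 24, 0]
j=6: 0<24, data[6] = 24+3 = 27 → [9, 12, 15, 18, 21, 24, 27]

[9, 12, 15, 18, 21, 24, 27]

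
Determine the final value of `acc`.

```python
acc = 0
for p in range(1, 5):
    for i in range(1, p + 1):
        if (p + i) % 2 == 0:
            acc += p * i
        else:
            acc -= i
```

p=1,i=1: even sum, acc = 0+1 = 1
p=2,i=1: odd sum, acc = 1-1 = 0
p=2,i=2: even sum, acc = 0+4 = 4
p=3,i=1: even sum, acc = 4+3 = 7
p=3,i=2: odd sum, acc = 7-2 = 5
p=3,i=3: even sum, acc = 5+9 = 14
p=4,i=1: odd sum, acc = 14-1 = 13
p=4,i=2: even sum, acc = 13+8 = 21
p=4,i=3: odd sum, acc = 21-3 = 18
p=4,i=4: even sum, acc = 18+16 = 34

34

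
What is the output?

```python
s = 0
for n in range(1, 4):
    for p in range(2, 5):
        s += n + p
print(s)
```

n=1,p=2: s = 0+3 = 3
n=1,p=3: s = 3+4 = 7
n=1,p=4: s = 7+5 = 12
n=2,p=2: s = 12+4 = 16
n=2,p=3: s = 16+5 = 21
n=2,p=4: s = 21+6 = 27
n=3,p=2: s = 27+5 = 32
n=3,p=3: s = 32+6 = 38
n=3,p=4: s = 38+7 = 45

45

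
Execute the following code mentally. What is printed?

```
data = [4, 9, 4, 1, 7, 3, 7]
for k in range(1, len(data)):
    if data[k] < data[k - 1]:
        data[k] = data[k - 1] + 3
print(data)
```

[4, 9, 12, 15, 18, 21, 24]

k=1: 9>=4, unchanged → [4, 9, 4, 1, 7, 3, 7]
k=2: 4<9, data[2] = 9+3 = 12 → [4, 9, 12, 1, 7, 3, 7]
k=3: 1<12, data[3] = 12+3 = 15 → [4, 9, 12, 15, 7, 3, 7]
k=4: 7<15, data[4] = 15+3 = 18 → [4, 9, 12, 15, 18, 3, 7]
k=5: 3<18, data[5] = 18+3 = 21 → [4, 9, 12, 15, 18, 21, 7]
k=6: 7<21, data[6] = 21+3 = 24 → [4, 9, 12, 15, 18, 21, 24]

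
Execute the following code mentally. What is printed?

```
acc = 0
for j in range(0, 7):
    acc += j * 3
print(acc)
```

63

j=0: acc = 0+0*3 = 0
j=1: acc = 0+1*3 = 3
j=2: acc = 3+2*3 = 9
j=3: acc = 9+3*3 = 18
j=4: acc = 18+4*3 = 30
j=5: acc = 30+5*3 = 45
j=6: acc = 45+6*3 = 63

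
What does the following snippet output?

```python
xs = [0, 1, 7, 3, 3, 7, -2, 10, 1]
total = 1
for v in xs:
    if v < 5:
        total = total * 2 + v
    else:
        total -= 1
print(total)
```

91

v=0: <5, total = 1*2+0 = 2
v=1: <5, total = 2*2+1 = 5
v=7: not <5, total = 5-1 = 4
v=3: <5, total = 4*2+3 = 11
v=3: <5, total = 11*2+3 = 25
v=7: not <5, total = 25-1 = 24
v=-2: <5, total = 24*2+(-2) = 46
v=10: not <5, total = 46-1 = 45
v=1: <5, total = 45*2+1 = 91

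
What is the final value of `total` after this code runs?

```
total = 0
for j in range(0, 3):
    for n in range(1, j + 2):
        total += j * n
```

j=0,n=1: total = 0+0 = 0
j=1,n=1: total = 0+1 = 1
j=1,n=2: total = 1+2 = 3
j=2,n=1: total = 3+2 = 5
j=2,n=2: total = 5+4 = 9
j=2,n=3: total = 9+6 = 15

15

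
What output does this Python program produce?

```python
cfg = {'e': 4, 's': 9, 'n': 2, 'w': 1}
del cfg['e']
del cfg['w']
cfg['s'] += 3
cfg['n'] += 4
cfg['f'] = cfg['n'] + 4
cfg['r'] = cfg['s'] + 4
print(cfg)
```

{'s': 12, 'n': 6, 'f': 10, 'r': 16}

del 'e' → {'s': 9, 'n': 2, 'w': 1}
del 'w' → {'s': 9, 'n': 2}
cfg['s'] = 9+3 = 12 → {'s': 12, 'n': 2}
cfg['n'] = 2+4 = 6 → {'s': 12, 'n': 6}
cfg['f'] = cfg['n']+4 = 10 → {'s': 12, 'n': 6, 'f': 10}
cfg['r'] = cfg['s']+4 = 16 → {'s': 12, 'n': 6, 'f': 10, 'r': 16}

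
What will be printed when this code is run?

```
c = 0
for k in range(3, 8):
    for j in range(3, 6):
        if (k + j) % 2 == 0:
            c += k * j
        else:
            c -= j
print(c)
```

132

k=3,j=3: even sum, c = 0+9 = 9
k=3,j=4: odd sum, c = 9-4 = 5
k=3,j=5: even sum, c = 5+15 = 20
k=4,j=3: odd sum, c = 20-3 = 17
k=4,j=4: even sum, c = 17+16 = 33
k=4,j=5: odd sum, c = 33-5 = 28
k=5,j=3: even sum, c = 28+15 = 43
k=5,j=4: odd sum, c = 43-4 = 39
k=5,j=5: even sum, c = 39+25 = 64
k=6,j=3: odd sum, c = 64-3 = 61
k=6,j=4: even sum, c = 61+24 = 85
k=6,j=5: odd sum, c = 85-5 = 80
k=7,j=3: even sum, c = 80+21 = 101
k=7,j=4: odd sum, c = 101-4 = 97
k=7,j=5: even sum, c = 97+35 = 132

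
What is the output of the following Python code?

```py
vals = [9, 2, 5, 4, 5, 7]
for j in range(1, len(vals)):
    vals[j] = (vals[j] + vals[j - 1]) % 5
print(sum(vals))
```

j=1: vals[1] = (2+9)%5 = 1 → [9, 1, 5, 4, 5, 7]
j=2: vals[2] = (5+1)%5 = 1 → [9, 1, 1, 4, 5, 7]
j=3: vals[3] = (4+1)%5 = 0 → [9, 1, 1, 0, 5, 7]
j=4: vals[4] = (5+0)%5 = 0 → [9, 1, 1, 0, 0, 7]
j=5: vals[5] = (7+0)%5 = 2 → [9, 1, 1, 0, 0, 2]
sum = 13

13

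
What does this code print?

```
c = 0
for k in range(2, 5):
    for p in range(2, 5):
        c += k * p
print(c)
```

81

k=2,p=2: c = 0+4 = 4
k=2,p=3: c = 4+6 = 10
k=2,p=4: c = 10+8 = 18
k=3,p=2: c = 18+6 = 24
k=3,p=3: c = 24+9 = 33
k=3,p=4: c = 33+12 = 45
k=4,p=2: c = 45+8 = 53
k=4,p=3: c = 53+12 = 65
k=4,p=4: c = 65+16 = 81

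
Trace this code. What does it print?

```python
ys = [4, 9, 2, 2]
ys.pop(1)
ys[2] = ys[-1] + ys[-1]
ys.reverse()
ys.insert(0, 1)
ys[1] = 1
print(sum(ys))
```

pop(1) removes 9 → [4, 2, 2]
ys[2] = ys[-1]+ys[-1] = 2+2 = 4 → [4, 2, 4]
reverse → [4, 2, 4]
insert 1 at 0 → [1, 4, 2, 4]
ys[1] = 1 → [1, 1, 2, 4]
sum = 8

8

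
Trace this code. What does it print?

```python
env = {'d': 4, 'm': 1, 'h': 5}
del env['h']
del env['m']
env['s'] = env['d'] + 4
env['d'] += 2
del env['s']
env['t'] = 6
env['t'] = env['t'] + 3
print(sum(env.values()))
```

del 'h' → {'d': 4, 'm': 1}
del 'm' → {'d': 4}
env['s'] = env['d']+4 = 8 → {'d': 4, 's': 8}
env['d'] = 4+2 = 6 → {'d': 6, 's': 8}
del 's' → {'d': 6}
env['t'] = 6 → {'d': 6, 't': 6}
env['t'] = env['t']+3 = 9 → {'d': 6, 't': 9}
sum of values = 15

15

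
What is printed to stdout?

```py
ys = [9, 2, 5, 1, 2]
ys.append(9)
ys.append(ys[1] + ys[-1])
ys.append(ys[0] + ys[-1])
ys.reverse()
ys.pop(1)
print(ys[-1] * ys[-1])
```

81

append 9 → [9, 2, 5, 1, 2, 9]
append ys[1]+ys[-1] = 2+9 = 11 → [9, 2, 5, 1, 2, 9, 11]
append ys[0]+ys[-1] = 9+11 = 20 → [9, 2, 5, 1, 2, 9, 11, 20]
reverse → [20, 11, 9, 2, 1, 5, 2, 9]
pop(1) removes 11 → [20, 9, 2, 1, 5, 2, 9]
ys[-1]*ys[-1] = 9*9 = 81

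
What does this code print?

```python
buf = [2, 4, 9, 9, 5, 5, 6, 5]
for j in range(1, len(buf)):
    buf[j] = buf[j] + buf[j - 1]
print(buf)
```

j=1: buf[1] = 4+2 = 6 → [2, 6, 9, 9, 5, 5, 6, 5]
j=2: buf[2] = 9+6 = 15 → [2, 6, 15, 9, 5, 5, 6, 5]
j=3: buf[3] = 9+15 = 24 → [2, 6, 15, 24, 5, 5, 6, 5]
j=4: buf[4] = 5+24 = 29 → [2, 6, 15, 24, 29, 5, 6, 5]
j=5: buf[5] = 5+29 = 34 → [2, 6, 15, 24, 29, 34, 6, 5]
j=6: buf[6] = 6+34 = 40 → [2, 6, 15, 24, 29, 34, 40, 5]
j=7: buf[7] = 5+40 = 45 → [2, 6, 15, 24, 29, 34, 40, 45]

[2, 6, 15, 24, 29, 34, 40, 45]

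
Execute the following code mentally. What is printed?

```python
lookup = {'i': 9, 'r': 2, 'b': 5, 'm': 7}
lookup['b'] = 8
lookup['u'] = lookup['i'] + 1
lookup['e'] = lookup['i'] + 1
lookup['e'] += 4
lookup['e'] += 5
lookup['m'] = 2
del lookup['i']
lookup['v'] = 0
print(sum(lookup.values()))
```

41

lookup['b'] = 8 → {'i': 9, 'r': 2, 'b': 8, 'm': 7}
lookup['u'] = lookup['i']+1 = 10 → {'i': 9, 'r': 2, 'b': 8, 'm': 7, 'u': 10}
lookup['e'] = lookup['i']+1 = 10 → {'i': 9, 'r': 2, 'b': 8, 'm': 7, 'u': 10, 'e': 10}
lookup['e'] = 10+4 = 14 → {'i': 9, 'r': 2, 'b': 8, 'm': 7, 'u': 10, 'e': 14}
lookup['e'] = 14+5 = 19 → {'i': 9, 'r': 2, 'b': 8, 'm': 7, 'u': 10, 'e': 19}
lookup['m'] = 2 → {'i': 9, 'r': 2, 'b': 8, 'm': 2, 'u': 10, 'e': 19}
del 'i' → {'r': 2, 'b': 8, 'm': 2, 'u': 10, 'e': 19}
lookup['v'] = 0 → {'r': 2, 'b': 8, 'm': 2, 'u': 10, 'e': 19, 'v': 0}
sum of values = 41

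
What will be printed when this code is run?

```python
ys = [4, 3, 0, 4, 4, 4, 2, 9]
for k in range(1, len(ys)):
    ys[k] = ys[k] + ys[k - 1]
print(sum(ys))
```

114

k=1: ys[1] = 3+4 = 7 → [4, 7, 0, 4, 4, 4, 2, 9]
k=2: ys[2] = 0+7 = 7 → [4, 7, 7, 4, 4, 4, 2, 9]
k=3: ys[3] = 4+7 = 11 → [4, 7, 7, 11, 4, 4, 2, 9]
k=4: ys[4] = 4+11 = 15 → [4, 7, 7, 11, 15, 4, 2, 9]
k=5: ys[5] = 4+15 = 19 → [4, 7, 7, 11, 15, 19, 2, 9]
k=6: ys[6] = 2+19 = 21 → [4, 7, 7, 11, 15, 19, 21, 9]
k=7: ys[7] = 9+21 = 30 → [4, 7, 7, 11, 15, 19, 21, 30]
sum = 114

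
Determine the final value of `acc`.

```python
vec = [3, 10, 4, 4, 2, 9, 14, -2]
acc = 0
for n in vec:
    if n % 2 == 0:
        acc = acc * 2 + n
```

450

n=3: not even
n=10: even, acc = 0*2+10 = 10
n=4: even, acc = 10*2+4 = 24
n=4: even, acc = 24*2+4 = 52
n=2: even, acc = 52*2+2 = 106
n=9: not even
n=14: even, acc = 106*2+14 = 226
n=-2: even, acc = 226*2+(-2) = 450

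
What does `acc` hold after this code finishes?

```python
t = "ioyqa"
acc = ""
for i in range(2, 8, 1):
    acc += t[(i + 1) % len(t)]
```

i=2: add t[3]='q' → 'q'
i=3: add t[4]='a' → 'qa'
i=4: add t[0]='i' → 'qai'
i=5: add t[1]='o' → 'qaio'
i=6: add t[2]='y' → 'qaioy'
i=7: add t[3]='q' → 'qaioyq'

'qaioyq'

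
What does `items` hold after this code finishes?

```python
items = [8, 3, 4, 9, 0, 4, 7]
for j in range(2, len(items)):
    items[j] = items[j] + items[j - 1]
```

[8, 3, 7, 16, 16, 20, 27]

j=2: items[2] = 4+3 = 7 → [8, 3, 7, 9, 0, 4, 7]
j=3: items[3] = 9+7 = 16 → [8, 3, 7, 16, 0, 4, 7]
j=4: items[4] = 0+16 = 16 → [8, 3, 7, 16, 16, 4, 7]
j=5: items[5] = 4+16 = 20 → [8, 3, 7, 16, 16, 20, 7]
j=6: items[6] = 7+20 = 27 → [8, 3, 7, 16, 16, 20, 27]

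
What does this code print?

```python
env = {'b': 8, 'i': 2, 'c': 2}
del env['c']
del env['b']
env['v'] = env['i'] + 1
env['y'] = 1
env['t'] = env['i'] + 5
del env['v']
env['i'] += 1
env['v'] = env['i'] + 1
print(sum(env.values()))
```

del 'c' → {'b': 8, 'i': 2}
del 'b' → {'i': 2}
env['v'] = env['i']+1 = 3 → {'i': 2, 'v': 3}
env['y'] = 1 → {'i': 2, 'v': 3, 'y': 1}
env['t'] = env['i']+5 = 7 → {'i': 2, 'v': 3, 'y': 1, 't': 7}
del 'v' → {'i': 2, 'y': 1, 't': 7}
env['i'] = 2+1 = 3 → {'i': 3, 'y': 1, 't': 7}
env['v'] = env['i']+1 = 4 → {'i': 3, 'y': 1, 't': 7, 'v': 4}
sum of values = 15

15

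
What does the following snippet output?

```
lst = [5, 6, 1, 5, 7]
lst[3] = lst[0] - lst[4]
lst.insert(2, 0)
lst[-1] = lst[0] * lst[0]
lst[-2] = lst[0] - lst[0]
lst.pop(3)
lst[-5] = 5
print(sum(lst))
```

36

lst[3] = lst[0]-lst[4] = 5-7 = -2 → [5, 6, 1, -2, 7]
insert 0 at 2 → [5, 6, 0, 1, -2, 7]
lst[-1] = lst[0]*lst[0] = 5*5 = 25 → [5, 6, 0, 1, -2, 25]
lst[-2] = lst[0]-lst[0] = 5-5 = 0 → [5, 6, 0, 1, 0, 25]
pop(3) removes 1 → [5, 6, 0, 0, 25]
lst[-5] = 5 → [5, 6, 0, 0, 25]
sum = 36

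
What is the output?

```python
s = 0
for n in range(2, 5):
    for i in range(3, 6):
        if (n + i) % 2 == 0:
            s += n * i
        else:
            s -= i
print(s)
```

n=2,i=3: odd sum, s = 0-3 = -3
n=2,i=4: even sum, s = (-3)+8 = 5
n=2,i=5: odd sum, s = 5-5 = 0
n=3,i=3: even sum, s = 0+9 = 9
n=3,i=4: odd sum, s = 9-4 = 5
n=3,i=5: even sum, s = 5+15 = 20
n=4,i=3: odd sum, s = 20-3 = 17
n=4,i=4: even sum, s = 17+16 = 33
n=4,i=5: odd sum, s = 33-5 = 28

28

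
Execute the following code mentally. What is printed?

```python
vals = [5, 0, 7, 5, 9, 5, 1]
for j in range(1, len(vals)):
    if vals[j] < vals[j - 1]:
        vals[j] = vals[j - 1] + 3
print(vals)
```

j=1: 0<5, vals[1] = 5+3 = 8 → [5, 8, 7, 5, 9, 5, 1]
j=2: 7<8, vals[2] = 8+3 = 11 → [5, 8, 11, 5, 9, 5, 1]
j=3: 5<11, vals[3] = 11+3 = 14 → [5, 8, 11, 14, 9, 5, 1]
j=4: 9<14, vals[4] = 14+3 = 17 → [5, 8, 11, 14, 17, 5, 1]
j=5: 5<17, vals[5] = 17+3 = 20 → [5, 8, 11, 14, 17, 20, 1]
j=6: 1<20, vals[6] = 20+3 = 23 → [5, 8, 11, 14, 17, 20, 23]

[5, 8, 11, 14, 17, 20, 23]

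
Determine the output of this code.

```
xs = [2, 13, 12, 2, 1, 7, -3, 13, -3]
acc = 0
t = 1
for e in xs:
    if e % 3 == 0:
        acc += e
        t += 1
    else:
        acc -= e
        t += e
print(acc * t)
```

-1344

e=2: not %3==0, acc = 0-2 = -2; t=3
e=13: not %3==0, acc = (-2)-13 = -15; t=16
e=12: %3==0, acc = (-15)+12 = -3; t=17
e=2: not %3==0, acc = (-3)-2 = -5; t=19
e=1: not %3==0, acc = (-5)-1 = -6; t=20
e=7: not %3==0, acc = (-6)-7 = -13; t=27
e=-3: %3==0, acc = (-13)+(-3) = -16; t=28
e=13: not %3==0, acc = (-16)-13 = -29; t=41
e=-3: %3==0, acc = (-29)+(-3) = -32; t=42
acc*t = (-32)*42 = -1344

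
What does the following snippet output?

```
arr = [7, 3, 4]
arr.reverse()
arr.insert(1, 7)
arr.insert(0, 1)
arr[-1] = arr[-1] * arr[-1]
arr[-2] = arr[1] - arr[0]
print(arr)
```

reverse → [4, 3, 7]
insert 7 at 1 → [4, 7, 3, 7]
insert 1 at 0 → [1, 4, 7, 3, 7]
arr[-1] = arr[-1]*arr[-1] = 7*7 = 49 → [1, 4, 7, 3, 49]
arr[-2] = arr[1]-arr[0] = 4-1 = 3 → [1, 4, 7, 3, 49]

[1, 4, 7, 3, 49]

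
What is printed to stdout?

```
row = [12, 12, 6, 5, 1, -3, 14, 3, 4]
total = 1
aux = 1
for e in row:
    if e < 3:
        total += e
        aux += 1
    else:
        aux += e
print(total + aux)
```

58

e=12: not <3; aux=13
e=12: not <3; aux=25
e=6: not <3; aux=31
e=5: not <3; aux=36
e=1: <3, total = 1+1 = 2; aux=37
e=-3: <3, total = 2+(-3) = -1; aux=38
e=14: not <3; aux=52
e=3: not <3; aux=55
e=4: not <3; aux=59
total+aux = (-1)+59 = 58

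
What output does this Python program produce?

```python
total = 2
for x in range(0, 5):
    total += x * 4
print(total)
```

x=0: total = 2+0*4 = 2
x=1: total = 2+1*4 = 6
x=2: total = 6+2*4 = 14
x=3: total = 14+3*4 = 26
x=4: total = 26+4*4 = 42

42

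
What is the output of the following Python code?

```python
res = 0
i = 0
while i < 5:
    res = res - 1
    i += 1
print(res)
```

-5

i=0: res = 0-1 = -1
i=1: res = (-1)-1 = -2
i=2: res = (-2)-1 = -3
i=3: res = (-3)-1 = -4
i=4: res = (-4)-1 = -5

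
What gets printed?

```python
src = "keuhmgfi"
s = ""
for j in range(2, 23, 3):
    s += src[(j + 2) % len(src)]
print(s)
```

j=2: add src[4]='m' → 'm'
j=5: add src[7]='i' → 'mi'
j=8: add src[2]='u' → 'miu'
j=11: add src[5]='g' → 'miug'
j=14: add src[0]='k' → 'miugk'
j=17: add src[3]='h' → 'miugkh'
j=20: add src[6]='f' → 'miugkhf'

miugkhf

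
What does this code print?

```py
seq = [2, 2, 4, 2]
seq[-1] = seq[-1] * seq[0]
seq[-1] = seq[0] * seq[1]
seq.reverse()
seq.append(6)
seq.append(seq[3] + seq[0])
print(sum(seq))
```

seq[-1] = seq[-1]*seq[0] = 2*2 = 4 → [2, 2, 4, 4]
seq[-1] = seq[0]*seq[1] = 2*2 = 4 → [2, 2, 4, 4]
reverse → [4, 4, 2, 2]
append 6 → [4, 4, 2, 2, 6]
append seq[3]+seq[0] = 2+4 = 6 → [4, 4, 2, 2, 6, 6]
sum = 24

24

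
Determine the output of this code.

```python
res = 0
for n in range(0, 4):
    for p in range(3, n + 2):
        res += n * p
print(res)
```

27

n=2,p=3: res = 0+6 = 6
n=3,p=3: res = 6+9 = 15
n=3,p=4: res = 15+12 = 27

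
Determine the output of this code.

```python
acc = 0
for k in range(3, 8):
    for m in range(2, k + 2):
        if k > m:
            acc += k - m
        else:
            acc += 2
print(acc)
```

k=3,m=2: 3>2, acc = 0+1 = 1
k=3,m=3: not 3>3, acc = 1+2 = 3
k=3,m=4: not 3>4, acc = 3+2 = 5
k=4,m=2: 4>2, acc = 5+2 = 7
k=4,m=3: 4>3, acc = 7+1 = 8
k=4,m=4: not 4>4, acc = 8+2 = 10
k=4,m=5: not 4>5, acc = 10+2 = 12
k=5,m=2: 5>2, acc = 12+3 = 15
k=5,m=3: 5>3, acc = 15+2 = 17
k=5,m=4: 5>4, acc = 17+1 = 18
k=5,m=5: not 5>5, acc = 18+2 = 20
k=5,m=6: not 5>6, acc = 20+2 = 22
k=6,m=2: 6>2, acc = 22+4 = 26
k=6,m=3: 6>3, acc = 26+3 = 29
k=6,m=4: 6>4, acc = 29+2 = 31
k=6,m=5: 6>5, acc = 31+1 = 32
k=6,m=6: not 6>6, acc = 32+2 = 34
k=6,m=7: not 6>7, acc = 34+2 = 36
k=7,m=2: 7>2, acc = 36+5 = 41
k=7,m=3: 7>3, acc = 41+4 = 45
k=7,m=4: 7>4, acc = 45+3 = 48
k=7,m=5: 7>5, acc = 48+2 = 50
k=7,m=6: 7>6, acc = 50+1 = 51
k=7,m=7: not 7>7, acc = 51+2 = 53
k=7,m=8: not 7>8, acc = 53+2 = 55

55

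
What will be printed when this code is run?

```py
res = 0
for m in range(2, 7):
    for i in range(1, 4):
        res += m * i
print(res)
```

m=2,i=1: res = 0+2 = 2
m=2,i=2: res = 2+4 = 6
m=2,i=3: res = 6+6 = 12
m=3,i=1: res = 12+3 = 15
m=3,i=2: res = 15+6 = 21
m=3,i=3: res = 21+9 = 30
m=4,i=1: res = 30+4 = 34
m=4,i=2: res = 34+8 = 42
m=4,i=3: res = 42+12 = 54
m=5,i=1: res = 54+5 = 59
m=5,i=2: res = 59+10 = 69
m=5,i=3: res = 69+15 = 84
m=6,i=1: res = 84+6 = 90
m=6,i=2: res = 90+12 = 102
m=6,i=3: res = 102+18 = 120

120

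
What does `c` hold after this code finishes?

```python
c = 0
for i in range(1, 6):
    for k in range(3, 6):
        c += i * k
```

i=1,k=3: c = 0+3 = 3
i=1,k=4: c = 3+4 = 7
i=1,k=5: c = 7+5 = 12
i=2,k=3: c = 12+6 = 18
i=2,k=4: c = 18+8 = 26
i=2,k=5: c = 26+10 = 36
i=3,k=3: c = 36+9 = 45
i=3,k=4: c = 45+12 = 57
i=3,k=5: c = 57+15 = 72
i=4,k=3: c = 72+12 = 84
i=4,k=4: c = 84+16 = 100
i=4,k=5: c = 100+20 = 120
i=5,k=3: c = 120+15 = 135
i=5,k=4: c = 135+20 = 155
i=5,k=5: c = 155+25 = 180

180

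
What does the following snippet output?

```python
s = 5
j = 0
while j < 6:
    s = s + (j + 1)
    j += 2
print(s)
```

j=0: s = 5+1 = 6
j=2: s = 6+3 = 9
j=4: s = 9+5 = 14

14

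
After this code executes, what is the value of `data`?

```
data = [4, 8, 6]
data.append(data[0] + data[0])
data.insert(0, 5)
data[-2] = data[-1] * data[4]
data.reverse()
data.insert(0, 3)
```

[3, 8, 64, 8, 4, 5]

append data[0]+data[0] = 4+4 = 8 → [4, 8, 6, 8]
insert 5 at 0 → [5, 4, 8, 6, 8]
data[-2] = data[-1]*data[4] = 8*8 = 64 → [5, 4, 8, 64, 8]
reverse → [8, 64, 8, 4, 5]
insert 3 at 0 → [3, 8, 64, 8, 4, 5]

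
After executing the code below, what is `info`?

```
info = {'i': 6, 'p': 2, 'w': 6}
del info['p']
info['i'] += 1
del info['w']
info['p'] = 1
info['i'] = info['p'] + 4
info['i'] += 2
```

del 'p' → {'i': 6, 'w': 6}
info['i'] = 6+1 = 7 → {'i': 7, 'w': 6}
del 'w' → {'i': 7}
info['p'] = 1 → {'i': 7, 'p': 1}
info['i'] = info['p']+4 = 5 → {'i': 5, 'p': 1}
info['i'] = 5+2 = 7 → {'i': 7, 'p': 1}

{'i': 7, 'p': 1}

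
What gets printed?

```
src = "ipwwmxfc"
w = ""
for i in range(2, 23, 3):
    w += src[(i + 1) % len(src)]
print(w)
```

i=2: add src[3]='w' → 'w'
i=5: add src[6]='f' → 'wf'
i=8: add src[1]='p' → 'wfp'
i=11: add src[4]='m' → 'wfpm'
i=14: add src[7]='c' → 'wfpmc'
i=17: add src[2]='w' → 'wfpmcw'
i=20: add src[5]='x' → 'wfpmcwx'

wfpmcwx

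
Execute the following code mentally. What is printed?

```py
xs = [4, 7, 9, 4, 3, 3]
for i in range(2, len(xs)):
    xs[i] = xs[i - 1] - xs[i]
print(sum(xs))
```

i=2: xs[2] = 7-9 = -2 → [4, 7, -2, 4, 3, 3]
i=3: xs[3] = (-2)-4 = -6 → [4, 7, -2, -6, 3, 3]
i=4: xs[4] = (-6)-3 = -9 → [4, 7, -2, -6, -9, 3]
i=5: xs[5] = (-9)-3 = -12 → [4, 7, -2, -6, -9, -12]
sum = -18

-18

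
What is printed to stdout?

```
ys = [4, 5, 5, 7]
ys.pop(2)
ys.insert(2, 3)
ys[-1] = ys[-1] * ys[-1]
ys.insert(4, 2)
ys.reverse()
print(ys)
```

[2, 49, 3, 5, 4]

pop(2) removes 5 → [4, 5, 7]
insert 3 at 2 → [4, 5, 3, 7]
ys[-1] = ys[-1]*ys[-1] = 7*7 = 49 → [4, 5, 3, 49]
insert 2 at 4 → [4, 5, 3, 49, 2]
reverse → [2, 49, 3, 5, 4]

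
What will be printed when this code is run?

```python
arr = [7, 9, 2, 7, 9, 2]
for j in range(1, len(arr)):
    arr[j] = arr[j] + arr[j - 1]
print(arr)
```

j=1: arr[1] = 9+7 = 16 → [7, 16, 2, 7, 9, 2]
j=2: arr[2] = 2+16 = 18 → [7, 16, 18, 7, 9, 2]
j=3: arr[3] = 7+18 = 25 → [7, 16, 18, 25, 9, 2]
j=4: arr[4] = 9+25 = 34 → [7, 16, 18, 25, 34, 2]
j=5: arr[5] = 2+34 = 36 → [7, 16, 18, 25, 34, 36]

[7, 16, 18, 25, 34, 36]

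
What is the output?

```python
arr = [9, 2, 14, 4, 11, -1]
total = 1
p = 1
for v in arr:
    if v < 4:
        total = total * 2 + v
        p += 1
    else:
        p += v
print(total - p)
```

v=9: not <4; p=10
v=2: <4, total = 1*2+2 = 4; p=11
v=14: not <4; p=25
v=4: not <4; p=29
v=11: not <4; p=40
v=-1: <4, total = 4*2+(-1) = 7; p=41
total-p = 7-41 = -34

-34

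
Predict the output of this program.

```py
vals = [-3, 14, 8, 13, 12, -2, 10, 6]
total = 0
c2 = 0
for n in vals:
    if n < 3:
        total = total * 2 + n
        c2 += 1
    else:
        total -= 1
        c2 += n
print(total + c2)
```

47

n=-3: <3, total = 0*2+(-3) = -3; c2=1
n=14: not <3, total = (-3)-1 = -4; c2=15
n=8: not <3, total = (-4)-1 = -5; c2=23
n=13: not <3, total = (-5)-1 = -6; c2=36
n=12: not <3, total = (-6)-1 = -7; c2=48
n=-2: <3, total = (-7)*2+(-2) = -16; c2=49
n=10: not <3, total = (-16)-1 = -17; c2=59
n=6: not <3, total = (-17)-1 = -18; c2=65
total+c2 = (-18)+65 = 47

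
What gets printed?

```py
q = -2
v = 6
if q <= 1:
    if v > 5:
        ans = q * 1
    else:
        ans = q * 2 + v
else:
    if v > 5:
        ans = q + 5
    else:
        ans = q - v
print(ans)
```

-2

q=-2, v=6
q <= 1 is True; v > 5 is True
→ ans = q * 1 = -2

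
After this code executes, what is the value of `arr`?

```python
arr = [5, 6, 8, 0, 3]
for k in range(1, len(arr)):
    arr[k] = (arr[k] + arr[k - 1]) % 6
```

k=1: arr[1] = (6+5)%6 = 5 → [5, 5, 8, 0, 3]
k=2: arr[2] = (8+5)%6 = 1 → [5, 5, 1, 0, 3]
k=3: arr[3] = (0+1)%6 = 1 → [5, 5, 1, 1, 3]
k=4: arr[4] = (3+1)%6 = 4 → [5, 5, 1, 1, 4]

[5, 5, 1, 1, 4]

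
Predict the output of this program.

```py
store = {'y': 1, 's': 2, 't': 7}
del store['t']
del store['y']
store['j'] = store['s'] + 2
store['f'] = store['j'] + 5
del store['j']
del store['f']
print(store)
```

{'s': 2}

del 't' → {'y': 1, 's': 2}
del 'y' → {'s': 2}
store['j'] = store['s']+2 = 4 → {'s': 2, 'j': 4}
store['f'] = store['j']+5 = 9 → {'s': 2, 'j': 4, 'f': 9}
del 'j' → {'s': 2, 'f': 9}
del 'f' → {'s': 2}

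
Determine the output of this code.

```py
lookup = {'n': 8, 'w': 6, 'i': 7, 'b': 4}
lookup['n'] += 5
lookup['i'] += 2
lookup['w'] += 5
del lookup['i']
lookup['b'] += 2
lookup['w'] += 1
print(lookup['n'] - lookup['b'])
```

7

lookup['n'] = 8+5 = 13 → {'n': 13, 'w': 6, 'i': 7, 'b': 4}
lookup['i'] = 7+2 = 9 → {'n': 13, 'w': 6, 'i': 9, 'b': 4}
lookup['w'] = 6+5 = 11 → {'n': 13, 'w': 11, 'i': 9, 'b': 4}
del 'i' → {'n': 13, 'w': 11, 'b': 4}
lookup['b'] = 4+2 = 6 → {'n': 13, 'w': 11, 'b': 6}
lookup['w'] = 11+1 = 12 → {'n': 13, 'w': 12, 'b': 6}
lookup['n']-lookup['b'] = 13-6 = 7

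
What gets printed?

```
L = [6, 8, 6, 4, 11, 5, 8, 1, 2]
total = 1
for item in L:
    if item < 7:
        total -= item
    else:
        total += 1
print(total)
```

-20

item=6: <7, total = 1-6 = -5
item=8: not <7, total = (-5)+1 = -4
item=6: <7, total = (-4)-6 = -10
item=4: <7, total = (-10)-4 = -14
item=11: not <7, total = (-14)+1 = -13
item=5: <7, total = (-13)-5 = -18
item=8: not <7, total = (-18)+1 = -17
item=1: <7, total = (-17)-1 = -18
item=2: <7, total = (-18)-2 = -20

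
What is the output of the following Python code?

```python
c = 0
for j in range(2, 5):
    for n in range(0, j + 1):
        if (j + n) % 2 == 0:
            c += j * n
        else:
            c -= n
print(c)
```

33

j=2,n=0: even sum, c = 0+0 = 0
j=2,n=1: odd sum, c = 0-1 = -1
j=2,n=2: even sum, c = (-1)+4 = 3
j=3,n=0: odd sum, c = 3-0 = 3
j=3,n=1: even sum, c = 3+3 = 6
j=3,n=2: odd sum, c = 6-2 = 4
j=3,n=3: even sum, c = 4+9 = 13
j=4,n=0: even sum, c = 13+0 = 13
j=4,n=1: odd sum, c = 13-1 = 12
j=4,n=2: even sum, c = 12+8 = 20
j=4,n=3: odd sum, c = 20-3 = 17
j=4,n=4: even sum, c = 17+16 = 33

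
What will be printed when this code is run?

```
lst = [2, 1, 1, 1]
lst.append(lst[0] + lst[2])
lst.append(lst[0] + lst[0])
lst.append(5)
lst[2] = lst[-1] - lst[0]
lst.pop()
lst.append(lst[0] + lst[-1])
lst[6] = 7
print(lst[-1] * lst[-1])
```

49

append lst[0]+lst[2] = 2+1 = 3 → [2, 1, 1, 1, 3]
append lst[0]+lst[0] = 2+2 = 4 → [2, 1, 1, 1, 3, 4]
append 5 → [2, 1, 1, 1, 3, 4, 5]
lst[2] = lst[-1]-lst[0] = 5-2 = 3 → [2, 1, 3, 1, 3, 4, 5]
pop() removes 5 → [2, 1, 3, 1, 3, 4]
append lst[0]+lst[-1] = 2+4 = 6 → [2, 1, 3, 1, 3, 4, 6]
lst[6] = 7 → [2, 1, 3, 1, 3, 4, 7]
lst[-1]*lst[-1] = 7*7 = 49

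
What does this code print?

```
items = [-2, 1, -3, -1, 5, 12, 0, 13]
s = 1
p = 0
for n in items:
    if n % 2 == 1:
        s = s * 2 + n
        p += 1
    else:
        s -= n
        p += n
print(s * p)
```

n=-2: not odd, s = 1-(-2) = 3; p=-2
n=1: odd, s = 3*2+1 = 7; p=-1
n=-3: odd, s = 7*2+(-3) = 11; p=0
n=-1: odd, s = 11*2+(-1) = 21; p=1
n=5: odd, s = 21*2+5 = 47; p=2
n=12: not odd, s = 47-12 = 35; p=14
n=0: not odd, s = 35-0 = 35; p=14
n=13: odd, s = 35*2+13 = 83; p=15
s*p = 83*15 = 1245

1245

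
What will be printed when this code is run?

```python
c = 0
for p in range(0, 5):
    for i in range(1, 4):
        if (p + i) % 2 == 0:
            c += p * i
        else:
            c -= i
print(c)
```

12

p=0,i=1: odd sum, c = 0-1 = -1
p=0,i=2: even sum, c = (-1)+0 = -1
p=0,i=3: odd sum, c = (-1)-3 = -4
p=1,i=1: even sum, c = (-4)+1 = -3
p=1,i=2: odd sum, c = (-3)-2 = -5
p=1,i=3: even sum, c = (-5)+3 = -2
p=2,i=1: odd sum, c = (-2)-1 = -3
p=2,i=2: even sum, c = (-3)+4 = 1
p=2,i=3: odd sum, c = 1-3 = -2
p=3,i=1: even sum, c = (-2)+3 = 1
p=3,i=2: odd sum, c = 1-2 = -1
p=3,i=3: even sum, c = (-1)+9 = 8
p=4,i=1: odd sum, c = 8-1 = 7
p=4,i=2: even sum, c = 7+8 = 15
p=4,i=3: odd sum, c = 15-3 = 12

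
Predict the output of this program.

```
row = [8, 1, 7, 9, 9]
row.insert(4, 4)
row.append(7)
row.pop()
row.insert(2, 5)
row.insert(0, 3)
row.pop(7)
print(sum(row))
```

37

insert 4 at 4 → [8, 1, 7, 9, 4, 9]
append 7 → [8, 1, 7, 9, 4, 9, 7]
pop() removes 7 → [8, 1, 7, 9, 4, 9]
insert 5 at 2 → [8, 1, 5, 7, 9, 4, 9]
insert 3 at 0 → [3, 8, 1, 5, 7, 9, 4, 9]
pop(7) removes 9 → [3, 8, 1, 5, 7, 9, 4]
sum = 37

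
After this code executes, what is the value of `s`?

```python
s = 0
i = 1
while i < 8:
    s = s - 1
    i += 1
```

i=1: s = 0-1 = -1
i=2: s = (-1)-1 = -2
i=3: s = (-2)-1 = -3
i=4: s = (-3)-1 = -4
i=5: s = (-4)-1 = -5
i=6: s = (-5)-1 = -6
i=7: s = (-6)-1 = -7

-7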